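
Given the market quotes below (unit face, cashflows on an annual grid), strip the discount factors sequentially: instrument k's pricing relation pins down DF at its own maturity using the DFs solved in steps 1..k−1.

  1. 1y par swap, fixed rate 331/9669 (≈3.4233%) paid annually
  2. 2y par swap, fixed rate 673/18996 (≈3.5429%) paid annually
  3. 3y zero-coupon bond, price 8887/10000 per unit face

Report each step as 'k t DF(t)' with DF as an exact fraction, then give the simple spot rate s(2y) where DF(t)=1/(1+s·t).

1 1 9669/10000
2 2 9327/10000
3 3 8887/10000
s(2y) = (1/(9327/10000) − 1)/(2) = 673/18654 ≈ 3.6078%

step 1 [1y] swap r/1=331/9669: DF=(1 − 331/9669·(0))/(1+331/9669) = 9669/10000 ≈ 0.966900
step 2 [2y] swap r/1=673/18996: DF=(1 − 673/18996·(0.966900))/(1+673/18996) = 9327/10000 ≈ 0.932700
step 3 [3y] zero: DF = P = 8887/10000 ≈ 0.888700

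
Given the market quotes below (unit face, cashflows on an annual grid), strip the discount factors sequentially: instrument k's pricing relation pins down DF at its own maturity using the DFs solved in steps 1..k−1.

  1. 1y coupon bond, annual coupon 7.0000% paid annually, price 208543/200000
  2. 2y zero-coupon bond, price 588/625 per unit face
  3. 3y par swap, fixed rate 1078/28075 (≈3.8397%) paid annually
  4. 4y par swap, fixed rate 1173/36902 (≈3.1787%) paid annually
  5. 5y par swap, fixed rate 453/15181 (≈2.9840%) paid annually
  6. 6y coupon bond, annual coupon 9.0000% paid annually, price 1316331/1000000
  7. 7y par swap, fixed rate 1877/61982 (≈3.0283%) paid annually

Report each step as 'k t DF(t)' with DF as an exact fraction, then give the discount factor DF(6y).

1 1 1949/2000
2 2 588/625
3 3 4461/5000
4 4 8827/10000
5 5 8641/10000
6 6 2079/2500
7 7 8123/10000
DF(6y) = 2079/2500 ≈ 0.831600

step 1 [1y] bond c/1=7/100: DF=(208543/200000 − 7/100·(0))/(1+7/100) = 1949/2000 ≈ 0.974500
step 2 [2y] zero: DF = P = 588/625 ≈ 0.940800
step 3 [3y] swap r/1=1078/28075: DF=(1 − 1078/28075·(0.974500+0.940800))/(1+1078/28075) = 4461/5000 ≈ 0.892200
step 4 [4y] swap r/1=1173/36902: DF=(1 − 1173/36902·(0.974500+0.940800+0.892200))/(1+1173/36902) = 8827/10000 ≈ 0.882700
step 5 [5y] swap r/1=453/15181: DF=(1 − 453/15181·(0.974500+0.940800+0.892200+0.882700))/(1+453/15181) = 8641/10000 ≈ 0.864100
step 6 [6y] bond c/1=9/100: DF=(1316331/1000000 − 9/100·(0.974500+0.940800+0.892200+0.882700+0.864100))/(1+9/100) = 2079/2500 ≈ 0.831600
step 7 [7y] swap r/1=1877/61982: DF=(1 − 1877/61982·(0.974500+0.940800+0.892200+0.882700+0.864100+0.831600))/(1+1877/61982) = 8123/10000 ≈ 0.812300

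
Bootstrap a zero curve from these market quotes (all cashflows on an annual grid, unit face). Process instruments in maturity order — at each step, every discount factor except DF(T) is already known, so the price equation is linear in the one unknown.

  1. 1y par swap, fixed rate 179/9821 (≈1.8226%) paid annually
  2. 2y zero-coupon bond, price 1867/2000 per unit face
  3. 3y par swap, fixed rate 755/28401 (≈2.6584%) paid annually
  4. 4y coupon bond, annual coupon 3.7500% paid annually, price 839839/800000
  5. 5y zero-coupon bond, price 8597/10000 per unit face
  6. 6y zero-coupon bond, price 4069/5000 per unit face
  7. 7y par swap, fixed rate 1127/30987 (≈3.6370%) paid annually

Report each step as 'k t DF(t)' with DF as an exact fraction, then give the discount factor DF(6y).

step 1 [1y] swap r/1=179/9821: DF=(1 − 179/9821·(0))/(1+179/9821) = 9821/10000 ≈ 0.982100
step 2 [2y] zero: DF = P = 1867/2000 ≈ 0.933500
step 3 [3y] swap r/1=755/28401: DF=(1 − 755/28401·(0.982100+0.933500))/(1+755/28401) = 1849/2000 ≈ 0.924500
step 4 [4y] bond c/1=3/80: DF=(839839/800000 − 3/80·(0.982100+0.933500+0.924500))/(1+3/80) = 2273/2500 ≈ 0.909200
step 5 [5y] zero: DF = P = 8597/10000 ≈ 0.859700
step 6 [6y] zero: DF = P = 4069/5000 ≈ 0.813800
step 7 [7y] swap r/1=1127/30987: DF=(1 − 1127/30987·(0.982100+0.933500+0.924500+0.909200+0.859700+0.813800))/(1+1127/30987) = 3873/5000 ≈ 0.774600

1 1 9821/10000
2 2 1867/2000
3 3 1849/2000
4 4 2273/2500
5 5 8597/10000
6 6 4069/5000
7 7 3873/5000
DF(6y) = 4069/5000 ≈ 0.813800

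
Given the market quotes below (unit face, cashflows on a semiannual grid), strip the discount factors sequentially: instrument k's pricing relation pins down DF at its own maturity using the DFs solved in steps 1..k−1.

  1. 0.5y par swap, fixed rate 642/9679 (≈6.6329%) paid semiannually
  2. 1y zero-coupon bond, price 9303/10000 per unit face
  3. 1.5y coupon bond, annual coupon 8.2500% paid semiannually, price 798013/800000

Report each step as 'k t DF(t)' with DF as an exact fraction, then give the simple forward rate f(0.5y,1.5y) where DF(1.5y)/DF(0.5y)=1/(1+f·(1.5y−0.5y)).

1 1/2 9679/10000
2 1 9303/10000
3 3/2 2207/2500
f(0.5y,1.5y) = ((9679/10000)/(2207/2500) − 1)/(1) = 851/8828 ≈ 9.6398%

step 1 [0.5y] swap r/2=321/9679: DF=(1 − 321/9679·(0))/(1+321/9679) = 9679/10000 ≈ 0.967900
step 2 [1y] zero: DF = P = 9303/10000 ≈ 0.930300
step 3 [1.5y] bond c/2=33/800: DF=(798013/800000 − 33/800·(0.967900+0.930300))/(1+33/800) = 2207/2500 ≈ 0.882800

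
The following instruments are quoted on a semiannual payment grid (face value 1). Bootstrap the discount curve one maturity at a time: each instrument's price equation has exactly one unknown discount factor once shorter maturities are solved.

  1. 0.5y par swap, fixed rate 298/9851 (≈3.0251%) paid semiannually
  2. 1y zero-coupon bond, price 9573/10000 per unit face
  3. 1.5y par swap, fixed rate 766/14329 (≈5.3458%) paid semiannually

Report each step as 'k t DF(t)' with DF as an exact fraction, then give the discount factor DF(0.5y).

1 1/2 9851/10000
2 1 9573/10000
3 3/2 4617/5000
DF(0.5y) = 9851/10000 ≈ 0.985100

step 1 [0.5y] swap r/2=149/9851: DF=(1 − 149/9851·(0))/(1+149/9851) = 9851/10000 ≈ 0.985100
step 2 [1y] zero: DF = P = 9573/10000 ≈ 0.957300
step 3 [1.5y] swap r/2=383/14329: DF=(1 − 383/14329·(0.985100+0.957300))/(1+383/14329) = 4617/5000 ≈ 0.923400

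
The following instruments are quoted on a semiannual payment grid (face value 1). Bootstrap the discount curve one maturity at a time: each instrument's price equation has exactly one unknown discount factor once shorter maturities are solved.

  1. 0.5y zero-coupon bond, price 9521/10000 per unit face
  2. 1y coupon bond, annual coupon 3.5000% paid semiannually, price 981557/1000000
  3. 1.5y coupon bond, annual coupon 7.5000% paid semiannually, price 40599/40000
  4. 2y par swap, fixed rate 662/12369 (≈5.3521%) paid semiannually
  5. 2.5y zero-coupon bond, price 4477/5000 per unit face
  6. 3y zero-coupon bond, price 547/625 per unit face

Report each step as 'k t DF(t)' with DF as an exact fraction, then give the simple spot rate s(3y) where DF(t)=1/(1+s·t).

step 1 [0.5y] zero: DF = P = 9521/10000 ≈ 0.952100
step 2 [1y] bond c/2=7/400: DF=(981557/1000000 − 7/400·(0.952100))/(1+7/400) = 9483/10000 ≈ 0.948300
step 3 [1.5y] bond c/2=3/80: DF=(40599/40000 − 3/80·(0.952100+0.948300))/(1+3/80) = 1137/1250 ≈ 0.909600
step 4 [2y] swap r/2=331/12369: DF=(1 − 331/12369·(0.952100+0.948300+0.909600))/(1+331/12369) = 9007/10000 ≈ 0.900700
step 5 [2.5y] zero: DF = P = 4477/5000 ≈ 0.895400
step 6 [3y] zero: DF = P = 547/625 ≈ 0.875200

1 1/2 9521/10000
2 1 9483/10000
3 3/2 1137/1250
4 2 9007/10000
5 5/2 4477/5000
6 3 547/625
s(3y) = (1/(547/625) − 1)/(3) = 26/547 ≈ 4.7532%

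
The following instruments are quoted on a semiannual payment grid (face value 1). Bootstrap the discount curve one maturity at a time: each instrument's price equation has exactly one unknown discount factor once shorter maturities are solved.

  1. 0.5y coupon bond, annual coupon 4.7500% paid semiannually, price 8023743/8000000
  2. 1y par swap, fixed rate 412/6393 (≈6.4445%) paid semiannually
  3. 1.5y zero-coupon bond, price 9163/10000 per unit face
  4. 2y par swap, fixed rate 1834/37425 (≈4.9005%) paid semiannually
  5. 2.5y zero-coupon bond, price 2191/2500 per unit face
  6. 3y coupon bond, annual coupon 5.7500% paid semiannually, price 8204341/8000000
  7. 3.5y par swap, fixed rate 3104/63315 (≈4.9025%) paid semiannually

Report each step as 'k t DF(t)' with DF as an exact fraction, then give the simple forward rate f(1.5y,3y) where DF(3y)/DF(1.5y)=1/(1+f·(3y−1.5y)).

step 1 [0.5y] bond c/2=19/800: DF=(8023743/8000000 − 19/800·(0))/(1+19/800) = 9797/10000 ≈ 0.979700
step 2 [1y] swap r/2=206/6393: DF=(1 − 206/6393·(0.979700))/(1+206/6393) = 4691/5000 ≈ 0.938200
step 3 [1.5y] zero: DF = P = 9163/10000 ≈ 0.916300
step 4 [2y] swap r/2=917/37425: DF=(1 − 917/37425·(0.979700+0.938200+0.916300))/(1+917/37425) = 9083/10000 ≈ 0.908300
step 5 [2.5y] zero: DF = P = 2191/2500 ≈ 0.876400
step 6 [3y] bond c/2=23/800: DF=(8204341/8000000 − 23/800·(0.979700+0.938200+0.916300+0.908300+0.876400))/(1+23/800) = 4339/5000 ≈ 0.867800
step 7 [3.5y] swap r/2=1552/63315: DF=(1 − 1552/63315·(0.979700+0.938200+0.916300+0.908300+0.876400+0.867800))/(1+1552/63315) = 528/625 ≈ 0.844800

1 1/2 9797/10000
2 1 4691/5000
3 3/2 9163/10000
4 2 9083/10000
5 5/2 2191/2500
6 3 4339/5000
7 7/2 528/625
f(1.5y,3y) = ((9163/10000)/(4339/5000) − 1)/(3/2) = 485/13017 ≈ 3.7259%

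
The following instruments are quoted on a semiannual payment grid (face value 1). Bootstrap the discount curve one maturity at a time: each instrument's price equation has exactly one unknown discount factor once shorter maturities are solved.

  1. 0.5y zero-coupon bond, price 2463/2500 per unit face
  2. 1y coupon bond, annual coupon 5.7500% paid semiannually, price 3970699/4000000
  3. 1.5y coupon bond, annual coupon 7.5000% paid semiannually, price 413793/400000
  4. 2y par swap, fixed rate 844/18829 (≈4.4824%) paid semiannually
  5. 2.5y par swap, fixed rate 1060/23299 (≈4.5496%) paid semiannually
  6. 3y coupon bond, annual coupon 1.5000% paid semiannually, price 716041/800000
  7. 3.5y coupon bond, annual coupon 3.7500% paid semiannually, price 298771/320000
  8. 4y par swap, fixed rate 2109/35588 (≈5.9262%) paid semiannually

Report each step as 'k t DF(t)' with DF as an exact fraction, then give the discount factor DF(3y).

1 1/2 2463/2500
2 1 4687/5000
3 3/2 2319/2500
4 2 2289/2500
5 5/2 447/500
6 3 8537/10000
7 7/2 163/200
8 4 7891/10000
DF(3y) = 8537/10000 ≈ 0.853700

step 1 [0.5y] zero: DF = P = 2463/2500 ≈ 0.985200
step 2 [1y] bond c/2=23/800: DF=(3970699/4000000 − 23/800·(0.985200))/(1+23/800) = 4687/5000 ≈ 0.937400
step 3 [1.5y] bond c/2=3/80: DF=(413793/400000 − 3/80·(0.985200+0.937400))/(1+3/80) = 2319/2500 ≈ 0.927600
step 4 [2y] swap r/2=422/18829: DF=(1 − 422/18829·(0.985200+0.937400+0.927600))/(1+422/18829) = 2289/2500 ≈ 0.915600
step 5 [2.5y] swap r/2=530/23299: DF=(1 − 530/23299·(0.985200+0.937400+0.927600+0.915600))/(1+530/23299) = 447/500 ≈ 0.894000
step 6 [3y] bond c/2=3/400: DF=(716041/800000 − 3/400·(0.985200+0.937400+0.927600+0.915600+0.894000))/(1+3/400) = 8537/10000 ≈ 0.853700
step 7 [3.5y] bond c/2=3/160: DF=(298771/320000 − 3/160·(0.985200+0.937400+0.927600+0.915600+0.894000+0.853700))/(1+3/160) = 163/200 ≈ 0.815000
step 8 [4y] swap r/2=2109/71176: DF=(1 − 2109/71176·(0.985200+0.937400+0.927600+0.915600+0.894000+0.853700+0.815000))/(1+2109/71176) = 7891/10000 ≈ 0.789100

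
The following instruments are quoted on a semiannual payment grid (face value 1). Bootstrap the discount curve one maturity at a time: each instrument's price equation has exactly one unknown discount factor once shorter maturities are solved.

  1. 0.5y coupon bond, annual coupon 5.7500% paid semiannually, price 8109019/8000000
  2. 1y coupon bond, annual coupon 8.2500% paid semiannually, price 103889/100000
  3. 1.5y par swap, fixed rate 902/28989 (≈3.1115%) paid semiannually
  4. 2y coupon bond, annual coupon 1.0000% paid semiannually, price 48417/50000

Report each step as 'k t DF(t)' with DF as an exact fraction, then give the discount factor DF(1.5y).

1 1/2 9853/10000
2 1 9587/10000
3 3/2 9549/10000
4 2 9491/10000
DF(1.5y) = 9549/10000 ≈ 0.954900

step 1 [0.5y] bond c/2=23/800: DF=(8109019/8000000 − 23/800·(0))/(1+23/800) = 9853/10000 ≈ 0.985300
step 2 [1y] bond c/2=33/800: DF=(103889/100000 − 33/800·(0.985300))/(1+33/800) = 9587/10000 ≈ 0.958700
step 3 [1.5y] swap r/2=451/28989: DF=(1 − 451/28989·(0.985300+0.958700))/(1+451/28989) = 9549/10000 ≈ 0.954900
step 4 [2y] bond c/2=1/200: DF=(48417/50000 − 1/200·(0.985300+0.958700+0.954900))/(1+1/200) = 9491/10000 ≈ 0.949100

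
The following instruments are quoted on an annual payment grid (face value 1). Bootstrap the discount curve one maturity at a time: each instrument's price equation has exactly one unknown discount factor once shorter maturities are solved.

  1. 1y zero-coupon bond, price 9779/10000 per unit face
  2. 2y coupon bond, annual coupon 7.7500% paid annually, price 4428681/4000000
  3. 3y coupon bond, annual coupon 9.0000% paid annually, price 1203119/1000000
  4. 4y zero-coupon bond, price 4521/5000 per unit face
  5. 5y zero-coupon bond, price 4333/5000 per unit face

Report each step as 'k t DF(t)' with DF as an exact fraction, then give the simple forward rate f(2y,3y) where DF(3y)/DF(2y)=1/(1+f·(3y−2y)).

step 1 [1y] zero: DF = P = 9779/10000 ≈ 0.977900
step 2 [2y] bond c/1=31/400: DF=(4428681/4000000 − 31/400·(0.977900))/(1+31/400) = 2393/2500 ≈ 0.957200
step 3 [3y] bond c/1=9/100: DF=(1203119/1000000 − 9/100·(0.977900+0.957200))/(1+9/100) = 118/125 ≈ 0.944000
step 4 [4y] zero: DF = P = 4521/5000 ≈ 0.904200
step 5 [5y] zero: DF = P = 4333/5000 ≈ 0.866600

1 1 9779/10000
2 2 2393/2500
3 3 118/125
4 4 4521/5000
5 5 4333/5000
f(2y,3y) = ((2393/2500)/(118/125) − 1)/(1) = 33/2360 ≈ 1.3983%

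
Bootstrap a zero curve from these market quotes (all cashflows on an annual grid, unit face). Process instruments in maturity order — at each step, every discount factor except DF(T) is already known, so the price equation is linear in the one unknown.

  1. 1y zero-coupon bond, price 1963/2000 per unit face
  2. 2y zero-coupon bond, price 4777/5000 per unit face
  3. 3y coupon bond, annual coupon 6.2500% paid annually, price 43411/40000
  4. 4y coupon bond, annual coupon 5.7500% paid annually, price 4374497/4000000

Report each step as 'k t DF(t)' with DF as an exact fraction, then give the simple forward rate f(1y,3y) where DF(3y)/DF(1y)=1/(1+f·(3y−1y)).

1 1 1963/2000
2 2 4777/5000
3 3 363/400
4 4 1759/2000
f(1y,3y) = ((1963/2000)/(363/400) − 1)/(2) = 74/1815 ≈ 4.0771%

step 1 [1y] zero: DF = P = 1963/2000 ≈ 0.981500
step 2 [2y] zero: DF = P = 4777/5000 ≈ 0.955400
step 3 [3y] bond c/1=1/16: DF=(43411/40000 − 1/16·(0.981500+0.955400))/(1+1/16) = 363/400 ≈ 0.907500
step 4 [4y] bond c/1=23/400: DF=(4374497/4000000 − 23/400·(0.981500+0.955400+0.907500))/(1+23/400) = 1759/2000 ≈ 0.879500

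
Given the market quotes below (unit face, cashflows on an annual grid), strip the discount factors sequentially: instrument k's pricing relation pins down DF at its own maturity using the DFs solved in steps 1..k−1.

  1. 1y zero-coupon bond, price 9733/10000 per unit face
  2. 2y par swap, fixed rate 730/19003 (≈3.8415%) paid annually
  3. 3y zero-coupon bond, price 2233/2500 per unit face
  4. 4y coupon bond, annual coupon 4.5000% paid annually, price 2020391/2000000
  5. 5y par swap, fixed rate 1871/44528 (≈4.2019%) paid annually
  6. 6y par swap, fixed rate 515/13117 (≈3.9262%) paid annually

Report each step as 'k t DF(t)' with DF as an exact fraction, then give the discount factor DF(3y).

1 1 9733/10000
2 2 927/1000
3 3 2233/2500
4 4 529/625
5 5 8129/10000
6 6 397/500
DF(3y) = 2233/2500 ≈ 0.893200

step 1 [1y] zero: DF = P = 9733/10000 ≈ 0.973300
step 2 [2y] swap r/1=730/19003: DF=(1 − 730/19003·(0.973300))/(1+730/19003) = 927/1000 ≈ 0.927000
step 3 [3y] zero: DF = P = 2233/2500 ≈ 0.893200
step 4 [4y] bond c/1=9/200: DF=(2020391/2000000 − 9/200·(0.973300+0.927000+0.893200))/(1+9/200) = 529/625 ≈ 0.846400
step 5 [5y] swap r/1=1871/44528: DF=(1 − 1871/44528·(0.973300+0.927000+0.893200+0.846400))/(1+1871/44528) = 8129/10000 ≈ 0.812900
step 6 [6y] swap r/1=515/13117: DF=(1 − 515/13117·(0.973300+0.927000+0.893200+0.846400+0.812900))/(1+515/13117) = 397/500 ≈ 0.794000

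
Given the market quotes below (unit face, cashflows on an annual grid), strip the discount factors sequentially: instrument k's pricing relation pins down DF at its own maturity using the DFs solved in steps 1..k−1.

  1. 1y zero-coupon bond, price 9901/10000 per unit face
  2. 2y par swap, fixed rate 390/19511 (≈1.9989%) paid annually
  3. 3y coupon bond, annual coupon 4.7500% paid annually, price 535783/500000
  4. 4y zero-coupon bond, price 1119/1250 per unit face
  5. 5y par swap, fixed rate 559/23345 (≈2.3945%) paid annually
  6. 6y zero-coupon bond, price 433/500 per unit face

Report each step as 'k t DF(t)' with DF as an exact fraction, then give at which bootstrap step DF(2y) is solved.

step 1 [1y] zero: DF = P = 9901/10000 ≈ 0.990100
step 2 [2y] swap r/1=390/19511: DF=(1 − 390/19511·(0.990100))/(1+390/19511) = 961/1000 ≈ 0.961000
step 3 [3y] bond c/1=19/400: DF=(535783/500000 − 19/400·(0.990100+0.961000))/(1+19/400) = 1869/2000 ≈ 0.934500
step 4 [4y] zero: DF = P = 1119/1250 ≈ 0.895200
step 5 [5y] swap r/1=559/23345: DF=(1 − 559/23345·(0.990100+0.961000+0.934500+0.895200))/(1+559/23345) = 4441/5000 ≈ 0.888200
step 6 [6y] zero: DF = P = 433/500 ≈ 0.866000

1 1 9901/10000
2 2 961/1000
3 3 1869/2000
4 4 1119/1250
5 5 4441/5000
6 6 433/500
DF(2y) is solved at step 2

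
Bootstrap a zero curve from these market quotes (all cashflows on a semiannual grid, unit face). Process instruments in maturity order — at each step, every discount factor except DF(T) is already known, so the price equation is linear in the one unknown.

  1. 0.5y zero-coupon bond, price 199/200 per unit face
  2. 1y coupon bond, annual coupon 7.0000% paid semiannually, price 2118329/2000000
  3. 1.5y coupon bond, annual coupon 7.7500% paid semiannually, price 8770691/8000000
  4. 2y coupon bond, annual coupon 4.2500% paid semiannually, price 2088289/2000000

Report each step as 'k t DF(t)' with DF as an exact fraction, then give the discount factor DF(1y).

step 1 [0.5y] zero: DF = P = 199/200 ≈ 0.995000
step 2 [1y] bond c/2=7/200: DF=(2118329/2000000 − 7/200·(0.995000))/(1+7/200) = 9897/10000 ≈ 0.989700
step 3 [1.5y] bond c/2=31/800: DF=(8770691/8000000 − 31/800·(0.995000+0.989700))/(1+31/800) = 4907/5000 ≈ 0.981400
step 4 [2y] bond c/2=17/800: DF=(2088289/2000000 − 17/800·(0.995000+0.989700+0.981400))/(1+17/800) = 9607/10000 ≈ 0.960700

1 1/2 199/200
2 1 9897/10000
3 3/2 4907/5000
4 2 9607/10000
DF(1y) = 9897/10000 ≈ 0.989700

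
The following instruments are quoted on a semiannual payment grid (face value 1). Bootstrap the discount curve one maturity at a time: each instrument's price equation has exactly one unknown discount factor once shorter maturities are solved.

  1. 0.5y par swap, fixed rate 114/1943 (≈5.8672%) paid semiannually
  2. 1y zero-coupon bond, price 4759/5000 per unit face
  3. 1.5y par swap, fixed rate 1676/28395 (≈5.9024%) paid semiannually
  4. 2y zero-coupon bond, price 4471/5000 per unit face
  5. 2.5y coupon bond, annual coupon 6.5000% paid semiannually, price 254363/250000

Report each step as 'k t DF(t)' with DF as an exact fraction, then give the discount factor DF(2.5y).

1 1/2 1943/2000
2 1 4759/5000
3 3/2 4581/5000
4 2 4471/5000
5 5/2 8679/10000
DF(2.5y) = 8679/10000 ≈ 0.867900

step 1 [0.5y] swap r/2=57/1943: DF=(1 − 57/1943·(0))/(1+57/1943) = 1943/2000 ≈ 0.971500
step 2 [1y] zero: DF = P = 4759/5000 ≈ 0.951800
step 3 [1.5y] swap r/2=838/28395: DF=(1 − 838/28395·(0.971500+0.951800))/(1+838/28395) = 4581/5000 ≈ 0.916200
step 4 [2y] zero: DF = P = 4471/5000 ≈ 0.894200
step 5 [2.5y] bond c/2=13/400: DF=(254363/250000 − 13/400·(0.971500+0.951800+0.916200+0.894200))/(1+13/400) = 8679/10000 ≈ 0.867900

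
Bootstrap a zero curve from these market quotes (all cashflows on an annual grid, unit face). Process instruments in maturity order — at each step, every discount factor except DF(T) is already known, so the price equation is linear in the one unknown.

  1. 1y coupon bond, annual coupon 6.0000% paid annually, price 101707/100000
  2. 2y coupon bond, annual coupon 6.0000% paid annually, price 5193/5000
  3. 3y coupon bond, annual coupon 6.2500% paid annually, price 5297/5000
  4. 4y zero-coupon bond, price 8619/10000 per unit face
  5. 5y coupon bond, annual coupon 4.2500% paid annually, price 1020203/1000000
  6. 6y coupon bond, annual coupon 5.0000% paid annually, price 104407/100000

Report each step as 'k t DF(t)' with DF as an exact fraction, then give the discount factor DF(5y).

step 1 [1y] bond c/1=3/50: DF=(101707/100000 − 3/50·(0))/(1+3/50) = 1919/2000 ≈ 0.959500
step 2 [2y] bond c/1=3/50: DF=(5193/5000 − 3/50·(0.959500))/(1+3/50) = 1851/2000 ≈ 0.925500
step 3 [3y] bond c/1=1/16: DF=(5297/5000 − 1/16·(0.959500+0.925500))/(1+1/16) = 4431/5000 ≈ 0.886200
step 4 [4y] zero: DF = P = 8619/10000 ≈ 0.861900
step 5 [5y] bond c/1=17/400: DF=(1020203/1000000 − 17/400·(0.959500+0.925500+0.886200+0.861900))/(1+17/400) = 1661/2000 ≈ 0.830500
step 6 [6y] bond c/1=1/20: DF=(104407/100000 − 1/20·(0.959500+0.925500+0.886200+0.861900+0.830500))/(1+1/20) = 3909/5000 ≈ 0.781800

1 1 1919/2000
2 2 1851/2000
3 3 4431/5000
4 4 8619/10000
5 5 1661/2000
6 6 3909/5000
DF(5y) = 1661/2000 ≈ 0.830500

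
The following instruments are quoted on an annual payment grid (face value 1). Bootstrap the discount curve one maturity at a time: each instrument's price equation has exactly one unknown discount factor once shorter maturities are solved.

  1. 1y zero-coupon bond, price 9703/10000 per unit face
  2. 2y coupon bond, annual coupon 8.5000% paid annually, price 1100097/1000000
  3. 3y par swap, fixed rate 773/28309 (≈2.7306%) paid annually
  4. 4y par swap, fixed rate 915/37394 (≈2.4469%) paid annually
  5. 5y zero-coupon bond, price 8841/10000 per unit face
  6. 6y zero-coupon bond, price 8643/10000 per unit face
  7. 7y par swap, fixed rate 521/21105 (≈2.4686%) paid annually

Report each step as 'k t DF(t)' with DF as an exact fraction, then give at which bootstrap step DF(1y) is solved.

1 1 9703/10000
2 2 9379/10000
3 3 9227/10000
4 4 1817/2000
5 5 8841/10000
6 6 8643/10000
7 7 8437/10000
DF(1y) is solved at step 1

step 1 [1y] zero: DF = P = 9703/10000 ≈ 0.970300
step 2 [2y] bond c/1=17/200: DF=(1100097/1000000 − 17/200·(0.970300))/(1+17/200) = 9379/10000 ≈ 0.937900
step 3 [3y] swap r/1=773/28309: DF=(1 − 773/28309·(0.970300+0.937900))/(1+773/28309) = 9227/10000 ≈ 0.922700
step 4 [4y] swap r/1=915/37394: DF=(1 − 915/37394·(0.970300+0.937900+0.922700))/(1+915/37394) = 1817/2000 ≈ 0.908500
step 5 [5y] zero: DF = P = 8841/10000 ≈ 0.884100
step 6 [6y] zero: DF = P = 8643/10000 ≈ 0.864300
step 7 [7y] swap r/1=521/21105: DF=(1 − 521/21105·(0.970300+0.937900+0.922700+0.908500+0.884100+0.864300))/(1+521/21105) = 8437/10000 ≈ 0.843700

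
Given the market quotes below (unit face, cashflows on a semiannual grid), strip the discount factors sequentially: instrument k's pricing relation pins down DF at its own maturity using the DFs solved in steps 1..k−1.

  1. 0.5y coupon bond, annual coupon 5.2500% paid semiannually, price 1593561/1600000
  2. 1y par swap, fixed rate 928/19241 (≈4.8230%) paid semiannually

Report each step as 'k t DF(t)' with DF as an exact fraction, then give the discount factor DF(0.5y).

step 1 [0.5y] bond c/2=21/800: DF=(1593561/1600000 − 21/800·(0))/(1+21/800) = 1941/2000 ≈ 0.970500
step 2 [1y] swap r/2=464/19241: DF=(1 − 464/19241·(0.970500))/(1+464/19241) = 596/625 ≈ 0.953600

1 1/2 1941/2000
2 1 596/625
DF(0.5y) = 1941/2000 ≈ 0.970500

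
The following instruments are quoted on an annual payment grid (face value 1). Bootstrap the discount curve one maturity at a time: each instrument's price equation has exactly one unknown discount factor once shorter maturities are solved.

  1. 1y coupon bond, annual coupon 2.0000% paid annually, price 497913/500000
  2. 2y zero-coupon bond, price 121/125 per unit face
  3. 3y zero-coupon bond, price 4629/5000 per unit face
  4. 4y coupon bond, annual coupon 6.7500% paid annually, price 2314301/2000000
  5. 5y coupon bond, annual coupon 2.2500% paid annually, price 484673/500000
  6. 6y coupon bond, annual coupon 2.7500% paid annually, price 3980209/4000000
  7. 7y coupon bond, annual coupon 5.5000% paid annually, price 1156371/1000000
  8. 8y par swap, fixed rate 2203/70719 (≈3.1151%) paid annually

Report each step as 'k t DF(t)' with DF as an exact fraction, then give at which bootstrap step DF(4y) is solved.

1 1 9763/10000
2 2 121/125
3 3 4629/5000
4 4 361/400
5 5 173/200
6 6 8443/10000
7 7 8103/10000
8 8 7797/10000
DF(4y) is solved at step 4

step 1 [1y] bond c/1=1/50: DF=(497913/500000 − 1/50·(0))/(1+1/50) = 9763/10000 ≈ 0.976300
step 2 [2y] zero: DF = P = 121/125 ≈ 0.968000
step 3 [3y] zero: DF = P = 4629/5000 ≈ 0.925800
step 4 [4y] bond c/1=27/400: DF=(2314301/2000000 − 27/400·(0.976300+0.968000+0.925800))/(1+27/400) = 361/400 ≈ 0.902500
step 5 [5y] bond c/1=9/400: DF=(484673/500000 − 9/400·(0.976300+0.968000+0.925800+0.902500))/(1+9/400) = 173/200 ≈ 0.865000
step 6 [6y] bond c/1=11/400: DF=(3980209/4000000 − 11/400·(0.976300+0.968000+0.925800+0.902500+0.865000))/(1+11/400) = 8443/10000 ≈ 0.844300
step 7 [7y] bond c/1=11/200: DF=(1156371/1000000 − 11/200·(0.976300+0.968000+0.925800+0.902500+0.865000+0.844300))/(1+11/200) = 8103/10000 ≈ 0.810300
step 8 [8y] swap r/1=2203/70719: DF=(1 − 2203/70719·(0.976300+0.968000+0.925800+0.902500+0.865000+0.844300+0.810300))/(1+2203/70719) = 7797/10000 ≈ 0.779700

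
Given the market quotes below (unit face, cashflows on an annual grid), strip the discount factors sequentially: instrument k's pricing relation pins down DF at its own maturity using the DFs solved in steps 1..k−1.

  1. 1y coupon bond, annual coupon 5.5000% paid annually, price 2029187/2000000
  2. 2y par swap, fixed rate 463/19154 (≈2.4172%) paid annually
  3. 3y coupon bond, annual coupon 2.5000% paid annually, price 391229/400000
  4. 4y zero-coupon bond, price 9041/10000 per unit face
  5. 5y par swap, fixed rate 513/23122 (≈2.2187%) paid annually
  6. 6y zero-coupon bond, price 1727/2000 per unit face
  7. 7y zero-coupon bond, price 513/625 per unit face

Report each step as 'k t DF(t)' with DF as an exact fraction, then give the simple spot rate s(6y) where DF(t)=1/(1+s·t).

1 1 9617/10000
2 2 9537/10000
3 3 363/400
4 4 9041/10000
5 5 4487/5000
6 6 1727/2000
7 7 513/625
s(6y) = (1/(1727/2000) − 1)/(6) = 91/3454 ≈ 2.6346%

step 1 [1y] bond c/1=11/200: DF=(2029187/2000000 − 11/200·(0))/(1+11/200) = 9617/10000 ≈ 0.961700
step 2 [2y] swap r/1=463/19154: DF=(1 − 463/19154·(0.961700))/(1+463/19154) = 9537/10000 ≈ 0.953700
step 3 [3y] bond c/1=1/40: DF=(391229/400000 − 1/40·(0.961700+0.953700))/(1+1/40) = 363/400 ≈ 0.907500
step 4 [4y] zero: DF = P = 9041/10000 ≈ 0.904100
step 5 [5y] swap r/1=513/23122: DF=(1 − 513/23122·(0.961700+0.953700+0.907500+0.904100))/(1+513/23122) = 4487/5000 ≈ 0.897400
step 6 [6y] zero: DF = P = 1727/2000 ≈ 0.863500
step 7 [7y] zero: DF = P = 513/625 ≈ 0.820800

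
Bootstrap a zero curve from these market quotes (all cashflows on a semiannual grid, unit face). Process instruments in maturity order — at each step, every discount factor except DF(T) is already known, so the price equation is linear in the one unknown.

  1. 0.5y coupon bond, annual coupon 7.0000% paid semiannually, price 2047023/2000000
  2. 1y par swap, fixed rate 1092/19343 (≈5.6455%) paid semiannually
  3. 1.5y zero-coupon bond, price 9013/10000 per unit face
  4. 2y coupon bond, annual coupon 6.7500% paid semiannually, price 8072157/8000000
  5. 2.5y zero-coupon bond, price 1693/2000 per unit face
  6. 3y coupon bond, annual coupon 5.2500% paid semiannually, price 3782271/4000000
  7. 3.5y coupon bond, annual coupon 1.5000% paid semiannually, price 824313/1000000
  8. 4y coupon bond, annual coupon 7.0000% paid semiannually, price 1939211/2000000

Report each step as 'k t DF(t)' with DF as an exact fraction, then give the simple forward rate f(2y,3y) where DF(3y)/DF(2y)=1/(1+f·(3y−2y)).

1 1/2 9889/10000
2 1 4727/5000
3 3/2 9013/10000
4 2 1767/2000
5 5/2 1693/2000
6 3 4023/5000
7 7/2 3891/5000
8 4 7289/10000
f(2y,3y) = ((1767/2000)/(4023/5000) − 1)/(1) = 263/2682 ≈ 9.8061%

step 1 [0.5y] bond c/2=7/200: DF=(2047023/2000000 − 7/200·(0))/(1+7/200) = 9889/10000 ≈ 0.988900
step 2 [1y] swap r/2=546/19343: DF=(1 − 546/19343·(0.988900))/(1+546/19343) = 4727/5000 ≈ 0.945400
step 3 [1.5y] zero: DF = P = 9013/10000 ≈ 0.901300
step 4 [2y] bond c/2=27/800: DF=(8072157/8000000 − 27/800·(0.988900+0.945400+0.901300))/(1+27/800) = 1767/2000 ≈ 0.883500
step 5 [2.5y] zero: DF = P = 1693/2000 ≈ 0.846500
step 6 [3y] bond c/2=21/800: DF=(3782271/4000000 − 21/800·(0.988900+0.945400+0.901300+0.883500+0.846500))/(1+21/800) = 4023/5000 ≈ 0.804600
step 7 [3.5y] bond c/2=3/400: DF=(824313/1000000 − 3/400·(0.988900+0.945400+0.901300+0.883500+0.846500+0.804600))/(1+3/400) = 3891/5000 ≈ 0.778200
step 8 [4y] bond c/2=7/200: DF=(1939211/2000000 − 7/200·(0.988900+0.945400+0.901300+0.883500+0.846500+0.804600+0.778200))/(1+7/200) = 7289/10000 ≈ 0.728900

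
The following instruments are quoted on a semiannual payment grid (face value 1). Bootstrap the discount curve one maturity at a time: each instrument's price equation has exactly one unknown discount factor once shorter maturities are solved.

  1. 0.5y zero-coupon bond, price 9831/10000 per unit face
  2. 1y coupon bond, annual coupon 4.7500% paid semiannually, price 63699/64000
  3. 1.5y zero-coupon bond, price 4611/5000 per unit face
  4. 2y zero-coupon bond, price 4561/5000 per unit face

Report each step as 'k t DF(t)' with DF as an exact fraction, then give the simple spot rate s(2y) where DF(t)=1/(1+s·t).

1 1/2 9831/10000
2 1 4747/5000
3 3/2 4611/5000
4 2 4561/5000
s(2y) = (1/(4561/5000) − 1)/(2) = 439/9122 ≈ 4.8125%

step 1 [0.5y] zero: DF = P = 9831/10000 ≈ 0.983100
step 2 [1y] bond c/2=19/800: DF=(63699/64000 − 19/800·(0.983100))/(1+19/800) = 4747/5000 ≈ 0.949400
step 3 [1.5y] zero: DF = P = 4611/5000 ≈ 0.922200
step 4 [2y] zero: DF = P = 4561/5000 ≈ 0.912200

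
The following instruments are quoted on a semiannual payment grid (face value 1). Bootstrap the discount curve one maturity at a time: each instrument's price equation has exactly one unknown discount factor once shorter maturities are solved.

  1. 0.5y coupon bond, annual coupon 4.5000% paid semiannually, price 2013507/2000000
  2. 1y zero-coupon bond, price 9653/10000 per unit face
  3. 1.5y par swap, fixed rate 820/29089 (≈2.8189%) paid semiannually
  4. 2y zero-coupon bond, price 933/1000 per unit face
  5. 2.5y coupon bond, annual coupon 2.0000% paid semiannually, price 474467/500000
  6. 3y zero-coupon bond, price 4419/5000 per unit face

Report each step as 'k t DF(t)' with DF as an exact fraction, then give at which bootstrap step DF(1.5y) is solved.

1 1/2 4923/5000
2 1 9653/10000
3 3/2 959/1000
4 2 933/1000
5 5/2 1803/2000
6 3 4419/5000
DF(1.5y) is solved at step 3

step 1 [0.5y] bond c/2=9/400: DF=(2013507/2000000 − 9/400·(0))/(1+9/400) = 4923/5000 ≈ 0.984600
step 2 [1y] zero: DF = P = 9653/10000 ≈ 0.965300
step 3 [1.5y] swap r/2=410/29089: DF=(1 − 410/29089·(0.984600+0.965300))/(1+410/29089) = 959/1000 ≈ 0.959000
step 4 [2y] zero: DF = P = 933/1000 ≈ 0.933000
step 5 [2.5y] bond c/2=1/100: DF=(474467/500000 − 1/100·(0.984600+0.965300+0.959000+0.933000))/(1+1/100) = 1803/2000 ≈ 0.901500
step 6 [3y] zero: DF = P = 4419/5000 ≈ 0.883800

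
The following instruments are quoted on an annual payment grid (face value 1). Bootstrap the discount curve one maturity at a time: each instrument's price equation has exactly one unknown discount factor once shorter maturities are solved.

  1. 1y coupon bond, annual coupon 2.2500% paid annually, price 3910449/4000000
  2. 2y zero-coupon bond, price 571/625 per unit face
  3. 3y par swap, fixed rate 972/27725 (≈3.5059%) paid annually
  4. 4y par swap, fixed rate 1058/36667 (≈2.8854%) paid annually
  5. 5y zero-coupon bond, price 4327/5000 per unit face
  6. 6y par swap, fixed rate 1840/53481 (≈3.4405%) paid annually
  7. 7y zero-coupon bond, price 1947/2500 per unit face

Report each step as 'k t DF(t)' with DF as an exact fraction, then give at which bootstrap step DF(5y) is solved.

step 1 [1y] bond c/1=9/400: DF=(3910449/4000000 − 9/400·(0))/(1+9/400) = 9561/10000 ≈ 0.956100
step 2 [2y] zero: DF = P = 571/625 ≈ 0.913600
step 3 [3y] swap r/1=972/27725: DF=(1 − 972/27725·(0.956100+0.913600))/(1+972/27725) = 2257/2500 ≈ 0.902800
step 4 [4y] swap r/1=1058/36667: DF=(1 − 1058/36667·(0.956100+0.913600+0.902800))/(1+1058/36667) = 4471/5000 ≈ 0.894200
step 5 [5y] zero: DF = P = 4327/5000 ≈ 0.865400
step 6 [6y] swap r/1=1840/53481: DF=(1 − 1840/53481·(0.956100+0.913600+0.902800+0.894200+0.865400))/(1+1840/53481) = 102/125 ≈ 0.816000
step 7 [7y] zero: DF = P = 1947/2500 ≈ 0.778800

1 1 9561/10000
2 2 571/625
3 3 2257/2500
4 4 4471/5000
5 5 4327/5000
6 6 102/125
7 7 1947/2500
DF(5y) is solved at step 5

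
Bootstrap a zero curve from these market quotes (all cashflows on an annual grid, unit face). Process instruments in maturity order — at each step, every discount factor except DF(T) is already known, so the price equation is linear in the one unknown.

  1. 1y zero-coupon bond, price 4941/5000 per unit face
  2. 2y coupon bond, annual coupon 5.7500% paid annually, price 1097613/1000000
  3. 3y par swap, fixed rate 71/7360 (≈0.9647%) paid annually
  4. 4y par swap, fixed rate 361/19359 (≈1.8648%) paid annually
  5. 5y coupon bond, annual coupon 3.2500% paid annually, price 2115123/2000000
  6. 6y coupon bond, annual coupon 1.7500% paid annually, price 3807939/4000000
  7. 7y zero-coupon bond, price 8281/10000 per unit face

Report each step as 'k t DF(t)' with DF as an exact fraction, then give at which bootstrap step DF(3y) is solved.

1 1 4941/5000
2 2 4921/5000
3 3 2429/2500
4 4 4639/5000
5 5 564/625
6 6 1707/2000
7 7 8281/10000
DF(3y) is solved at step 3

step 1 [1y] zero: DF = P = 4941/5000 ≈ 0.988200
step 2 [2y] bond c/1=23/400: DF=(1097613/1000000 − 23/400·(0.988200))/(1+23/400) = 4921/5000 ≈ 0.984200
step 3 [3y] swap r/1=71/7360: DF=(1 − 71/7360·(0.988200+0.984200))/(1+71/7360) = 2429/2500 ≈ 0.971600
step 4 [4y] swap r/1=361/19359: DF=(1 − 361/19359·(0.988200+0.984200+0.971600))/(1+361/19359) = 4639/5000 ≈ 0.927800
step 5 [5y] bond c/1=13/400: DF=(2115123/2000000 − 13/400·(0.988200+0.984200+0.971600+0.927800))/(1+13/400) = 564/625 ≈ 0.902400
step 6 [6y] bond c/1=7/400: DF=(3807939/4000000 − 7/400·(0.988200+0.984200+0.971600+0.927800+0.902400))/(1+7/400) = 1707/2000 ≈ 0.853500
step 7 [7y] zero: DF = P = 8281/10000 ≈ 0.828100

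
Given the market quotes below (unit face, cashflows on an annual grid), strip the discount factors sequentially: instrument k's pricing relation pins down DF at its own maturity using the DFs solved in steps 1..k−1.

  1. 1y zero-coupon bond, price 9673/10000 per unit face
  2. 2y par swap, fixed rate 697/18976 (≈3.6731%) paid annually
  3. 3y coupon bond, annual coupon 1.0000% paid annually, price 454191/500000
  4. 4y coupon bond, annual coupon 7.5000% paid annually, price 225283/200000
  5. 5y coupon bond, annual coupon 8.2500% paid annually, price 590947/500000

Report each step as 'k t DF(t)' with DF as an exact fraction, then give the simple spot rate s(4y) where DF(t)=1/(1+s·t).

step 1 [1y] zero: DF = P = 9673/10000 ≈ 0.967300
step 2 [2y] swap r/1=697/18976: DF=(1 − 697/18976·(0.967300))/(1+697/18976) = 9303/10000 ≈ 0.930300
step 3 [3y] bond c/1=1/100: DF=(454191/500000 − 1/100·(0.967300+0.930300))/(1+1/100) = 4403/5000 ≈ 0.880600
step 4 [4y] bond c/1=3/40: DF=(225283/200000 − 3/40·(0.967300+0.930300+0.880600))/(1+3/40) = 427/500 ≈ 0.854000
step 5 [5y] bond c/1=33/400: DF=(590947/500000 − 33/400·(0.967300+0.930300+0.880600+0.854000))/(1+33/400) = 163/200 ≈ 0.815000

1 1 9673/10000
2 2 9303/10000
3 3 4403/5000
4 4 427/500
5 5 163/200
s(4y) = (1/(427/500) − 1)/(4) = 73/1708 ≈ 4.2740%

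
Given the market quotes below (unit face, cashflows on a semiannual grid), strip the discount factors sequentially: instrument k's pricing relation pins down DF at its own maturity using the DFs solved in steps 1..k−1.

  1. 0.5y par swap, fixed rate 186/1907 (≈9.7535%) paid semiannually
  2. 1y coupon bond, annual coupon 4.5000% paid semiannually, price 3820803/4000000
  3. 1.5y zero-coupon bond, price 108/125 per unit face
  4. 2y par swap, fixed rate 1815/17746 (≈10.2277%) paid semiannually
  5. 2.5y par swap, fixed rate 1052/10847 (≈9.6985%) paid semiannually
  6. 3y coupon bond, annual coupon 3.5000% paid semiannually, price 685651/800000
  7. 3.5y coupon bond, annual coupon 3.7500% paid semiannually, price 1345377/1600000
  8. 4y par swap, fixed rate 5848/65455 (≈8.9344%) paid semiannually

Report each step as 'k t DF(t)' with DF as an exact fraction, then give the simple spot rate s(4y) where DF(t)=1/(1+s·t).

step 1 [0.5y] swap r/2=93/1907: DF=(1 − 93/1907·(0))/(1+93/1907) = 1907/2000 ≈ 0.953500
step 2 [1y] bond c/2=9/400: DF=(3820803/4000000 − 9/400·(0.953500))/(1+9/400) = 2283/2500 ≈ 0.913200
step 3 [1.5y] zero: DF = P = 108/125 ≈ 0.864000
step 4 [2y] swap r/2=1815/35492: DF=(1 − 1815/35492·(0.953500+0.913200+0.864000))/(1+1815/35492) = 1637/2000 ≈ 0.818500
step 5 [2.5y] swap r/2=526/10847: DF=(1 − 526/10847·(0.953500+0.913200+0.864000+0.818500))/(1+526/10847) = 987/1250 ≈ 0.789600
step 6 [3y] bond c/2=7/400: DF=(685651/800000 − 7/400·(0.953500+0.913200+0.864000+0.818500+0.789600))/(1+7/400) = 7677/10000 ≈ 0.767700
step 7 [3.5y] bond c/2=3/160: DF=(1345377/1600000 − 3/160·(0.953500+0.913200+0.864000+0.818500+0.789600+0.767700))/(1+3/160) = 3657/5000 ≈ 0.731400
step 8 [4y] swap r/2=2924/65455: DF=(1 − 2924/65455·(0.953500+0.913200+0.864000+0.818500+0.789600+0.767700+0.731400))/(1+2924/65455) = 1769/2500 ≈ 0.707600

1 1/2 1907/2000
2 1 2283/2500
3 3/2 108/125
4 2 1637/2000
5 5/2 987/1250
6 3 7677/10000
7 7/2 3657/5000
8 4 1769/2500
s(4y) = (1/(1769/2500) − 1)/(4) = 731/7076 ≈ 10.3307%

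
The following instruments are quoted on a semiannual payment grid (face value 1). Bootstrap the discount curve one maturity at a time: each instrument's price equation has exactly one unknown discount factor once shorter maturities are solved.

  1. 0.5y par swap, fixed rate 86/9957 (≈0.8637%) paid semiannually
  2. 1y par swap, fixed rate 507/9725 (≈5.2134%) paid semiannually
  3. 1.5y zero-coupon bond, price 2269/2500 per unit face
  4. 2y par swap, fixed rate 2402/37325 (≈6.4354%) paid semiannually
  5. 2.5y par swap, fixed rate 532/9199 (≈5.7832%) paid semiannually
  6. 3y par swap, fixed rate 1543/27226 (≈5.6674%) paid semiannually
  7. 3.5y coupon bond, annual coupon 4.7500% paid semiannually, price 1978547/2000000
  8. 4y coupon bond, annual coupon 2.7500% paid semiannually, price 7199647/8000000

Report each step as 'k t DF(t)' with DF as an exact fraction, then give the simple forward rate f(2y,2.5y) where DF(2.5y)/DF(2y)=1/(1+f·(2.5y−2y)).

1 1/2 9957/10000
2 1 9493/10000
3 3/2 2269/2500
4 2 8799/10000
5 5/2 867/1000
6 3 8457/10000
7 7/2 21/25
8 4 321/400
f(2y,2.5y) = ((8799/10000)/(867/1000) − 1)/(1/2) = 43/1445 ≈ 2.9758%

step 1 [0.5y] swap r/2=43/9957: DF=(1 − 43/9957·(0))/(1+43/9957) = 9957/10000 ≈ 0.995700
step 2 [1y] swap r/2=507/19450: DF=(1 − 507/19450·(0.995700))/(1+507/19450) = 9493/10000 ≈ 0.949300
step 3 [1.5y] zero: DF = P = 2269/2500 ≈ 0.907600
step 4 [2y] swap r/2=1201/37325: DF=(1 − 1201/37325·(0.995700+0.949300+0.907600))/(1+1201/37325) = 8799/10000 ≈ 0.879900
step 5 [2.5y] swap r/2=266/9199: DF=(1 − 266/9199·(0.995700+0.949300+0.907600+0.879900))/(1+266/9199) = 867/1000 ≈ 0.867000
step 6 [3y] swap r/2=1543/54452: DF=(1 − 1543/54452·(0.995700+0.949300+0.907600+0.879900+0.867000))/(1+1543/54452) = 8457/10000 ≈ 0.845700
step 7 [3.5y] bond c/2=19/800: DF=(1978547/2000000 − 19/800·(0.995700+0.949300+0.907600+0.879900+0.867000+0.845700))/(1+19/800) = 21/25 ≈ 0.840000
step 8 [4y] bond c/2=11/800: DF=(7199647/8000000 − 11/800·(0.995700+0.949300+0.907600+0.879900+0.867000+0.845700+0.840000))/(1+11/800) = 321/400 ≈ 0.802500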